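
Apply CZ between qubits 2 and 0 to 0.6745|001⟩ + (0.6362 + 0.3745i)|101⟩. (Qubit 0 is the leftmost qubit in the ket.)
0.6745|001⟩ + (-0.6362 - 0.3745i)|101⟩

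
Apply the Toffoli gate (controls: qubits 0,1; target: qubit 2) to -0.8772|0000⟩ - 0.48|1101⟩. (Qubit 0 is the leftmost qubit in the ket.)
-0.8772|0000⟩ - 0.48|1111⟩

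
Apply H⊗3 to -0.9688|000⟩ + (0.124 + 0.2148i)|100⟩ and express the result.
(-0.2987 + 0.07594i)|000⟩ + (-0.2987 + 0.07594i)|001⟩ + (-0.2987 + 0.07594i)|010⟩ + (-0.2987 + 0.07594i)|011⟩ + (-0.3864 - 0.07594i)|100⟩ + (-0.3864 - 0.07594i)|101⟩ + (-0.3864 - 0.07594i)|110⟩ + (-0.3864 - 0.07594i)|111⟩

H⊗3 gives amp(|y⟩) = (1/2√2) Σ_x (−1)^(x·y) amp(|x⟩), where x·y is the number of positions in which both x and y have a 1.
|000⟩: (-0.9688 + (0.124 + 0.2148i))/(2√2) = (-0.2987 + 0.07594i)
|001⟩: (-0.9688 + (0.124 + 0.2148i))/(2√2) = (-0.2987 + 0.07594i)
|010⟩: (-0.9688 + (0.124 + 0.2148i))/(2√2) = (-0.2987 + 0.07594i)
|011⟩: (-0.9688 + (0.124 + 0.2148i))/(2√2) = (-0.2987 + 0.07594i)
|100⟩: (-0.9688 - (0.124 + 0.2148i))/(2√2) = (-0.3864 - 0.07594i)
|101⟩: (-0.9688 - (0.124 + 0.2148i))/(2√2) = (-0.3864 - 0.07594i)
|110⟩: (-0.9688 - (0.124 + 0.2148i))/(2√2) = (-0.3864 - 0.07594i)
|111⟩: (-0.9688 - (0.124 + 0.2148i))/(2√2) = (-0.3864 - 0.07594i)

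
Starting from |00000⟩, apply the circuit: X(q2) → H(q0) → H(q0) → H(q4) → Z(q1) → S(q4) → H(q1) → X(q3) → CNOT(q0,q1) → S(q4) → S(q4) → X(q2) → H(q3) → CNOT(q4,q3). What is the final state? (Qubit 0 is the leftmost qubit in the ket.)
1/√8|00000⟩ + (1/√8)i|00001⟩ - 1/√8|00010⟩ - (1/√8)i|00011⟩ + 1/√8|01000⟩ + (1/√8)i|01001⟩ - 1/√8|01010⟩ - (1/√8)i|01011⟩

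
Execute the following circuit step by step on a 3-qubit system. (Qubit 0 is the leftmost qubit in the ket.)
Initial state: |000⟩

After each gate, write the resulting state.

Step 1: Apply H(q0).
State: 1/√2|000⟩ + 1/√2|100⟩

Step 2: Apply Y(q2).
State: (1/√2)i|001⟩ + (1/√2)i|101⟩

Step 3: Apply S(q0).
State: (1/√2)i|001⟩ - 1/√2|101⟩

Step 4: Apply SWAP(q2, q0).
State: (1/√2)i|100⟩ - 1/√2|101⟩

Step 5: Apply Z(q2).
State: (1/√2)i|100⟩ + 1/√2|101⟩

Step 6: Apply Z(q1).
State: (1/√2)i|100⟩ + 1/√2|101⟩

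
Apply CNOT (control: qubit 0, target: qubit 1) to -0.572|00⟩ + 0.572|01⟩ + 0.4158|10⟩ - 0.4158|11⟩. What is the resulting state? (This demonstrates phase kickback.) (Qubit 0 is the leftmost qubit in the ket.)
-0.572|00⟩ + 0.572|01⟩ - 0.4158|10⟩ + 0.4158|11⟩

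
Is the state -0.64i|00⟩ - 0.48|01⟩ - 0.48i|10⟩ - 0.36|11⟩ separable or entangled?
Separable

Writing the state as a|00⟩ + b|01⟩ + c|10⟩ + d|11⟩, it is a product state iff ad − bc = 0.
Here (a, b, c, d) = (-0.64i, -0.48, -0.48i, -0.36): ad − bc = (-0.64i)(-0.36) − (-0.48)(-0.48i) = 0, so the state is separable.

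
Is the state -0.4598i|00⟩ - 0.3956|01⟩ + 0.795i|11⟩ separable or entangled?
Entangled

Writing the state as a|00⟩ + b|01⟩ + c|10⟩ + d|11⟩, it is a product state iff ad − bc = 0.
Here (a, b, c, d) = (-0.4598i, -0.3956, 0, 0.795i): ad − bc = (-0.4598i)(0.795i) − (-0.3956)(0) = 0.3655 ≠ 0, so the state is entangled.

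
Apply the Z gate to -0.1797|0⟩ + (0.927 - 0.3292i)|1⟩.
-0.1797|0⟩ + (-0.927 + 0.3292i)|1⟩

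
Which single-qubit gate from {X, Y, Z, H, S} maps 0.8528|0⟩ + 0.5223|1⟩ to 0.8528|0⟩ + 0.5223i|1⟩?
S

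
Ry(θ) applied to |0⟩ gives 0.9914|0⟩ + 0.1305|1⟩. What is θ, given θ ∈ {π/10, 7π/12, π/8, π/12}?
π/12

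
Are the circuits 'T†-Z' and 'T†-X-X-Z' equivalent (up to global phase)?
Yes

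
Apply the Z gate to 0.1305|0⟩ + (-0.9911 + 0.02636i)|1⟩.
0.1305|0⟩ + (0.9911 - 0.02636i)|1⟩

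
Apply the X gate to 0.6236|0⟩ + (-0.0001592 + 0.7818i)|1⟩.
(-0.0001592 + 0.7818i)|0⟩ + 0.6236|1⟩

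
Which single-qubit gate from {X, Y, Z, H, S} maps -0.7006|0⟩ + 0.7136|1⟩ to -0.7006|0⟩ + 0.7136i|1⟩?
S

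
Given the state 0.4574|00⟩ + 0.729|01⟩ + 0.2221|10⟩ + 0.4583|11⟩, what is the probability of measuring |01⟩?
0.5314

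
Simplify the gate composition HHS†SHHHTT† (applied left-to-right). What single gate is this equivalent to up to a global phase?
H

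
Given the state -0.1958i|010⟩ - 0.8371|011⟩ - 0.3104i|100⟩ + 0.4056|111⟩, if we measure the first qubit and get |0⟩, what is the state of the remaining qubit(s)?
-0.2278i|10⟩ - 0.9737|11⟩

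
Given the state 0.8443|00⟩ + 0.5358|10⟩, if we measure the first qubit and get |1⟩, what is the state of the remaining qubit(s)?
|0⟩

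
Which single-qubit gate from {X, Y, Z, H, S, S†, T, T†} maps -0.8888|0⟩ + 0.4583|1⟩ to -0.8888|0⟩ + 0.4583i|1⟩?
S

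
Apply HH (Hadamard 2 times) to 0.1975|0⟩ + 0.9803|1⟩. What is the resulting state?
0.1975|0⟩ + 0.9803|1⟩

H² = I, so an even number of Hadamards cancels: H^2 = I and the state is unchanged.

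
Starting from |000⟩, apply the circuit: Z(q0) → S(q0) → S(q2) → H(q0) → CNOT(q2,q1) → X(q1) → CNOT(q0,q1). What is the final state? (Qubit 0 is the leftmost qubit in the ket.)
1/√2|010⟩ + 1/√2|100⟩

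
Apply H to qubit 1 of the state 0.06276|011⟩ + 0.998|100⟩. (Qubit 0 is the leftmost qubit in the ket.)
0.04438|001⟩ - 0.04438|011⟩ + 0.7057|100⟩ + 0.7057|110⟩

H on qubit 1 mixes each pair of kets that differ only in qubit 1: amplitudes (a, b) of (|…0…⟩, |…1…⟩) become ((a + b)/√2, (a − b)/√2). Kets absent from the input have amplitude 0.
(|001⟩, |011⟩): (a, b) = (0, 0.06276) → (0.04438, -0.04438)
(|100⟩, |110⟩): (a, b) = (0.998, 0) → (0.7057, 0.7057)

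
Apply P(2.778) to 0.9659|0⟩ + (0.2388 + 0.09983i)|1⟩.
0.9659|0⟩ + (-0.2587 - 0.008378i)|1⟩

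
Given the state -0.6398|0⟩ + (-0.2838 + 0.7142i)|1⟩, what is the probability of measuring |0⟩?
0.4093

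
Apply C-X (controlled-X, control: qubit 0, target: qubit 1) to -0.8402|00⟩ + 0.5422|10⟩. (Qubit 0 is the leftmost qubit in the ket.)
-0.8402|00⟩ + 0.5422|11⟩

C-X leaves the control-|0⟩ kets |00⟩, |01⟩ unchanged and applies X to qubit 1 on the control-|1⟩ pair (|10⟩, |11⟩).
X = [[0, 1], [1, 0]].
With a = amp(|10⟩) = 0.5422 and b = amp(|11⟩) = 0:
new amp(|10⟩) = (1)·b = 0
new amp(|11⟩) = (1)·a = 0.5422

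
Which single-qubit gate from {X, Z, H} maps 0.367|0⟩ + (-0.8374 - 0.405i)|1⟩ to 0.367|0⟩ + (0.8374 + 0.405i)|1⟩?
Z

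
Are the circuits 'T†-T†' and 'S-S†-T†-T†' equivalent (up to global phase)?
Yes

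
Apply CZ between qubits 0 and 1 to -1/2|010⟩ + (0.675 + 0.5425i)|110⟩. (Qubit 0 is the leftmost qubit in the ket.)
-1/2|010⟩ + (-0.675 - 0.5425i)|110⟩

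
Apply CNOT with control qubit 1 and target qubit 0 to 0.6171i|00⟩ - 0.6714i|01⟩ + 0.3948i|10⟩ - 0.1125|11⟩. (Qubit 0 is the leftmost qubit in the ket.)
0.6171i|00⟩ - 0.1125|01⟩ + 0.3948i|10⟩ - 0.6714i|11⟩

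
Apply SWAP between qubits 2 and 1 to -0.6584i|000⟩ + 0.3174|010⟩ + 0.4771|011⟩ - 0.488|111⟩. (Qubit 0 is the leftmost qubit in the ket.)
-0.6584i|000⟩ + 0.3174|001⟩ + 0.4771|011⟩ - 0.488|111⟩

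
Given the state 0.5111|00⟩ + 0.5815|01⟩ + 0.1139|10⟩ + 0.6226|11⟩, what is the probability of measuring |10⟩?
0.01297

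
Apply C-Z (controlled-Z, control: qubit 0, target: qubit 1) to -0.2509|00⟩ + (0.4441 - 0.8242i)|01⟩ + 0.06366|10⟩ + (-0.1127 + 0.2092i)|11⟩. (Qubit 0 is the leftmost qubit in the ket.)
-0.2509|00⟩ + (0.4441 - 0.8242i)|01⟩ + 0.06366|10⟩ + (0.1127 - 0.2092i)|11⟩

C-Z leaves the control-|0⟩ kets |00⟩, |01⟩ unchanged and applies Z to qubit 1 on the control-|1⟩ pair (|10⟩, |11⟩).
Z = [[1, 0], [0, -1]].
With a = amp(|10⟩) = 0.06366 and b = amp(|11⟩) = (-0.1127 + 0.2092i):
new amp(|10⟩) = (1)·a = 0.06366
new amp(|11⟩) = (-1)·b = (0.1127 - 0.2092i)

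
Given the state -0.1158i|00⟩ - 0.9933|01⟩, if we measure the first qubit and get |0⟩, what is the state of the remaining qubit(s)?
-0.1158i|0⟩ - 0.9933|1⟩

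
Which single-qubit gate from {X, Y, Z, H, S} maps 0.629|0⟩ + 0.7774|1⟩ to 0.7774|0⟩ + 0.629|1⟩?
X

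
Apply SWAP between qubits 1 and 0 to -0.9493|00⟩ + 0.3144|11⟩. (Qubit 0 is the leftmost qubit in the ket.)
-0.9493|00⟩ + 0.3144|11⟩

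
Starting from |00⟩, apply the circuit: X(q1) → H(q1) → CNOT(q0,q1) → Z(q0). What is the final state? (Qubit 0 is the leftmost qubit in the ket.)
1/√2|00⟩ - 1/√2|01⟩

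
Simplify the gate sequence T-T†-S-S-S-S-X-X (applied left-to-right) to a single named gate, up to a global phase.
I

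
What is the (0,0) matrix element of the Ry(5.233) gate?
-0.8653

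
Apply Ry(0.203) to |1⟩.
-0.1013|0⟩ + 0.9949|1⟩

Ry(0.203) = [[cos(θ/2), −sin(θ/2)], [sin(θ/2), cos(θ/2)]]; θ = 0.203, cos(θ/2) ≈ 0.994853, sin(θ/2) ≈ 0.101326.
With a = amp(|0⟩) = 0 and b = amp(|1⟩) = 1:
new amp(|0⟩) = (0.994853)·a + (-0.101326)·b = -0.1013
new amp(|1⟩) = (0.101326)·a + (0.994853)·b = 0.9949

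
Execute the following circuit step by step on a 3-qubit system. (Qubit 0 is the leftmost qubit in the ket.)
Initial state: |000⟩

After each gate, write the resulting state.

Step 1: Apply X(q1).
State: |010⟩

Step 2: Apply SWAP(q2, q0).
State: |010⟩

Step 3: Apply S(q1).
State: i|010⟩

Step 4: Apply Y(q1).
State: |000⟩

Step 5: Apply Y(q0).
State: i|100⟩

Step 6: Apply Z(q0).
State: -i|100⟩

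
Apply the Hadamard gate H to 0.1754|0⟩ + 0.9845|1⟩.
0.8202|0⟩ - 0.5721|1⟩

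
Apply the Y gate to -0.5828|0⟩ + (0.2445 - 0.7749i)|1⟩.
(-0.7749 - 0.2445i)|0⟩ - 0.5828i|1⟩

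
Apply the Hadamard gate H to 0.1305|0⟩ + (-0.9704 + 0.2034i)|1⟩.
(-0.5939 + 0.1438i)|0⟩ + (0.7785 - 0.1438i)|1⟩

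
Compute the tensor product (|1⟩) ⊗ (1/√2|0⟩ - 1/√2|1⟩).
1/√2|10⟩ - 1/√2|11⟩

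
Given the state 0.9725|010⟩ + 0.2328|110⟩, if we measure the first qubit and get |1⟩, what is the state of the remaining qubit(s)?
|10⟩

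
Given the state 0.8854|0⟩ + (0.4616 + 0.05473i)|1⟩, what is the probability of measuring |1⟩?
0.2161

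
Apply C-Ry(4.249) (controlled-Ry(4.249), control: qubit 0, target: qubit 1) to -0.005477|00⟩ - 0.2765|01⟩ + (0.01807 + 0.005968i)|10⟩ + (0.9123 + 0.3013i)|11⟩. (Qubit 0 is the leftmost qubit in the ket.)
-0.005477|00⟩ - 0.2765|01⟩ + (-0.7855 - 0.2594i)|10⟩ + (-0.4644 - 0.1534i)|11⟩

C-Ry(4.249) leaves the control-|0⟩ kets |00⟩, |01⟩ unchanged and applies Ry(4.249) to qubit 1 on the control-|1⟩ pair (|10⟩, |11⟩).
Ry(4.249) = [[cos(θ/2), −sin(θ/2)], [sin(θ/2), cos(θ/2)]]; θ = 4.249, cos(θ/2) ≈ -0.525841, sin(θ/2) ≈ 0.850583.
With a = amp(|10⟩) = (0.01807 + 0.005968i) and b = amp(|11⟩) = (0.9123 + 0.3013i):
new amp(|10⟩) = (-0.525841)·a + (-0.850583)·b = (-0.7855 - 0.2594i)
new amp(|11⟩) = (0.850583)·a + (-0.525841)·b = (-0.4644 - 0.1534i)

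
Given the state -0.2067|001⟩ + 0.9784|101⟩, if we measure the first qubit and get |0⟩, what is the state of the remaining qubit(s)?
-|01⟩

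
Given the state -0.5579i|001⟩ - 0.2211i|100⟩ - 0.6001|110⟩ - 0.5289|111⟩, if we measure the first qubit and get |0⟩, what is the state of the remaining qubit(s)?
-i|01⟩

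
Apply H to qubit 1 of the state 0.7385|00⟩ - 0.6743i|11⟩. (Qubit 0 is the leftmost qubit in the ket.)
0.5222|00⟩ + 0.5222|01⟩ - 0.4768i|10⟩ + 0.4768i|11⟩

H on qubit 1 mixes each pair of kets that differ only in qubit 1: amplitudes (a, b) of (|…0…⟩, |…1…⟩) become ((a + b)/√2, (a − b)/√2). Kets absent from the input have amplitude 0.
(|00⟩, |01⟩): (a, b) = (0.7385, 0) → (0.5222, 0.5222)
(|10⟩, |11⟩): (a, b) = (0, -0.6743i) → (-0.4768i, 0.4768i)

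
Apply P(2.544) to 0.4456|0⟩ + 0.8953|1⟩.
0.4456|0⟩ + (-0.7401 + 0.5037i)|1⟩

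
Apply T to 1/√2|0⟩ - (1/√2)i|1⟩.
1/√2|0⟩ + (1/2 - (1/2)i)|1⟩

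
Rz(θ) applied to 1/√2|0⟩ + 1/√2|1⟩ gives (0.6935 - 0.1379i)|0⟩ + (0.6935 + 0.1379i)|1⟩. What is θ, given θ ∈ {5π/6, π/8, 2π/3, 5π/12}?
π/8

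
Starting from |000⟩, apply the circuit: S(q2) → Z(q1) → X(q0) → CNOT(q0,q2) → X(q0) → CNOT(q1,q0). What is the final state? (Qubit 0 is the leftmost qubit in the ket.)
|001⟩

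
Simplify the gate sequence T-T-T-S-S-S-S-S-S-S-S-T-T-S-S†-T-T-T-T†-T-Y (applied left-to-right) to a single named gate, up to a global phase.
Y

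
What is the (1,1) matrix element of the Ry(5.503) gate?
-0.9249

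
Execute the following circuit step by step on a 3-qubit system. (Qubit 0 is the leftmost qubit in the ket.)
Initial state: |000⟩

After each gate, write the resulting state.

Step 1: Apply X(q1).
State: |010⟩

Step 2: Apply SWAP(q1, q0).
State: |100⟩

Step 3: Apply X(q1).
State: |110⟩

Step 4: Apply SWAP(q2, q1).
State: |101⟩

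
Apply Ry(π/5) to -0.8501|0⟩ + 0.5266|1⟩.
-0.9712|0⟩ + 0.2381|1⟩

Ry(π/5) = [[cos(θ/2), −sin(θ/2)], [sin(θ/2), cos(θ/2)]]; θ = π/5, cos(θ/2) ≈ 0.951057, sin(θ/2) ≈ 0.309017.
With a = amp(|0⟩) = -0.8501 and b = amp(|1⟩) = 0.5266:
new amp(|0⟩) = (0.951057)·a + (-0.309017)·b = -0.9712
new amp(|1⟩) = (0.309017)·a + (0.951057)·b = 0.2381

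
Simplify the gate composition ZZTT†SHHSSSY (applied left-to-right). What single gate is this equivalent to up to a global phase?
Y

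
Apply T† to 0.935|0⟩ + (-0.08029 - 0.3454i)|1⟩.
0.935|0⟩ + (-0.301 - 0.1875i)|1⟩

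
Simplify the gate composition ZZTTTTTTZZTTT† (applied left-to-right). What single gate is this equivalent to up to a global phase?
T†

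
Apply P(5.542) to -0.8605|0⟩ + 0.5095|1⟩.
-0.8605|0⟩ + (0.3758 - 0.344i)|1⟩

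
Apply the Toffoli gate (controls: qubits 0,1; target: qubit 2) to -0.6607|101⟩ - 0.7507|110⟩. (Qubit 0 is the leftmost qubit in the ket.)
-0.6607|101⟩ - 0.7507|111⟩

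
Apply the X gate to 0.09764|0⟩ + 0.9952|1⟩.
0.9952|0⟩ + 0.09764|1⟩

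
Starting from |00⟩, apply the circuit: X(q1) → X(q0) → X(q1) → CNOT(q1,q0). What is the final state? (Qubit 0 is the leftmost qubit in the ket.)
|10⟩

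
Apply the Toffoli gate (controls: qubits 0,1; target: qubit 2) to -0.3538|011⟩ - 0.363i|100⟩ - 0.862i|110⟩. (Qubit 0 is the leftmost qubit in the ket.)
-0.3538|011⟩ - 0.363i|100⟩ - 0.862i|111⟩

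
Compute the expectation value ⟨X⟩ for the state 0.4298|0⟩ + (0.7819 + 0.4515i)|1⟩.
0.6721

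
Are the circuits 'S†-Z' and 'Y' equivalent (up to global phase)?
No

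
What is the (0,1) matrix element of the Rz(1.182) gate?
0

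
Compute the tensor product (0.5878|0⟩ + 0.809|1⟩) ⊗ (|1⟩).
0.5878|01⟩ + 0.809|11⟩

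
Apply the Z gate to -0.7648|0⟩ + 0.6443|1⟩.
-0.7648|0⟩ - 0.6443|1⟩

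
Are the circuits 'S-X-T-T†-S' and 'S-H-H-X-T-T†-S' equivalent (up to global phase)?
Yes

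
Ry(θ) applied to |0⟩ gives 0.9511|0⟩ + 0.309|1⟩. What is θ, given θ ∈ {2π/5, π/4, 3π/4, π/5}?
π/5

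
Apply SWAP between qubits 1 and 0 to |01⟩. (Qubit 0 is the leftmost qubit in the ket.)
|10⟩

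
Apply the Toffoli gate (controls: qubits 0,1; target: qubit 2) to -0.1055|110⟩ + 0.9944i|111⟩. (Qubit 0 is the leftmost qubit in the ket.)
0.9944i|110⟩ - 0.1055|111⟩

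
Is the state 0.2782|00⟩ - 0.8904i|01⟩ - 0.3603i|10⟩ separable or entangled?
Entangled

Writing the state as a|00⟩ + b|01⟩ + c|10⟩ + d|11⟩, it is a product state iff ad − bc = 0.
Here (a, b, c, d) = (0.2782, -0.8904i, -0.3603i, 0): ad − bc = (0.2782)(0) − (-0.8904i)(-0.3603i) = 0.3208 ≠ 0, so the state is entangled.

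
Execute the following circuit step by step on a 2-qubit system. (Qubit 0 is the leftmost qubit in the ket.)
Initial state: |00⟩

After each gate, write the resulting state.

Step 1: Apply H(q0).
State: 1/√2|00⟩ + 1/√2|10⟩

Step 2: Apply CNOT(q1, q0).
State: 1/√2|00⟩ + 1/√2|10⟩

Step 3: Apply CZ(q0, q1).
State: 1/√2|00⟩ + 1/√2|10⟩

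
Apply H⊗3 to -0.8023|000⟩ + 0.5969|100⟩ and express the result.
-0.07262|000⟩ - 0.07262|001⟩ - 0.07262|010⟩ - 0.07262|011⟩ - 0.4947|100⟩ - 0.4947|101⟩ - 0.4947|110⟩ - 0.4947|111⟩

H⊗3 gives amp(|y⟩) = (1/2√2) Σ_x (−1)^(x·y) amp(|x⟩), where x·y is the number of positions in which both x and y have a 1.
|000⟩: (-0.8023 + 0.5969)/(2√2) = -0.07262
|001⟩: (-0.8023 + 0.5969)/(2√2) = -0.07262
|010⟩: (-0.8023 + 0.5969)/(2√2) = -0.07262
|011⟩: (-0.8023 + 0.5969)/(2√2) = -0.07262
|100⟩: (-0.8023 - 0.5969)/(2√2) = -0.4947
|101⟩: (-0.8023 - 0.5969)/(2√2) = -0.4947
|110⟩: (-0.8023 - 0.5969)/(2√2) = -0.4947
|111⟩: (-0.8023 - 0.5969)/(2√2) = -0.4947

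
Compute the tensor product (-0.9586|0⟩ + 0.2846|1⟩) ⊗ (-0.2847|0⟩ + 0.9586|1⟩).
0.2729|00⟩ - 0.9189|01⟩ - 0.08103|10⟩ + 0.2728|11⟩

amp(|b₁b₂…⟩) = product of the factor amplitudes for bits b₁, b₂, …; only kets whose every factor amplitude is nonzero survive.
|00⟩: (-0.9586)(-0.2847) = 0.2729
|01⟩: (-0.9586)(0.9586) = -0.9189
|10⟩: (0.2846)(-0.2847) = -0.08103
|11⟩: (0.2846)(0.9586) = 0.2728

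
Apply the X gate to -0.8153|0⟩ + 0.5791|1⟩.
0.5791|0⟩ - 0.8153|1⟩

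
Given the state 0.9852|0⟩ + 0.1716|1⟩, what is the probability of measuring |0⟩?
0.9706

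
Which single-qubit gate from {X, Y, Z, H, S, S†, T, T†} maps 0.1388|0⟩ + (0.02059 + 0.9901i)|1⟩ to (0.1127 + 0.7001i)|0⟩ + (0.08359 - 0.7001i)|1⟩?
H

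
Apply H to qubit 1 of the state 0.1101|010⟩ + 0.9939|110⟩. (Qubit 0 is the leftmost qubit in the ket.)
0.07785|000⟩ - 0.07785|010⟩ + 0.7028|100⟩ - 0.7028|110⟩

H on qubit 1 mixes each pair of kets that differ only in qubit 1: amplitudes (a, b) of (|…0…⟩, |…1…⟩) become ((a + b)/√2, (a − b)/√2). Kets absent from the input have amplitude 0.
(|000⟩, |010⟩): (a, b) = (0, 0.1101) → (0.07785, -0.07785)
(|100⟩, |110⟩): (a, b) = (0, 0.9939) → (0.7028, -0.7028)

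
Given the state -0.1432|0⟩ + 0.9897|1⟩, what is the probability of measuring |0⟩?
0.02051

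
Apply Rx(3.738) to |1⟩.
-0.9559i|0⟩ - 0.2938|1⟩

Rx(3.738) = [[cos(θ/2), −i·sin(θ/2)], [−i·sin(θ/2), cos(θ/2)]]; θ = 3.738, cos(θ/2) ≈ -0.293804, sin(θ/2) ≈ 0.955866.
With a = amp(|0⟩) = 0 and b = amp(|1⟩) = 1:
new amp(|0⟩) = (-0.293804)·a + (-0.955866i)·b = -0.9559i
new amp(|1⟩) = (-0.955866i)·a + (-0.293804)·b = -0.2938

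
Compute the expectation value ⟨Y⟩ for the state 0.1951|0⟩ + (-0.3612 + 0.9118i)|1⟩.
0.3558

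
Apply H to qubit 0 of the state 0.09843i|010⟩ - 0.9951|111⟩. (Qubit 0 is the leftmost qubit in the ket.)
0.0696i|010⟩ - 0.7036|011⟩ + 0.0696i|110⟩ + 0.7036|111⟩

H on qubit 0 mixes each pair of kets that differ only in qubit 0: amplitudes (a, b) of (|…0…⟩, |…1…⟩) become ((a + b)/√2, (a − b)/√2). Kets absent from the input have amplitude 0.
(|010⟩, |110⟩): (a, b) = (0.09843i, 0) → (0.0696i, 0.0696i)
(|011⟩, |111⟩): (a, b) = (0, -0.9951) → (-0.7036, 0.7036)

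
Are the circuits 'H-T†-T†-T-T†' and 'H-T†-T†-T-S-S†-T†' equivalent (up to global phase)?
Yes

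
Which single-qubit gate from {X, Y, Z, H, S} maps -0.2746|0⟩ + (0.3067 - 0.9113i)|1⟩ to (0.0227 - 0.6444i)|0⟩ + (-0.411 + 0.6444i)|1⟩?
H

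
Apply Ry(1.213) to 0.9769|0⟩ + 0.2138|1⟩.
0.6808|0⟩ + 0.7325|1⟩

Ry(1.213) = [[cos(θ/2), −sin(θ/2)], [sin(θ/2), cos(θ/2)]]; θ = 1.213, cos(θ/2) ≈ 0.821648, sin(θ/2) ≈ 0.569995.
With a = amp(|0⟩) = 0.9769 and b = amp(|1⟩) = 0.2138:
new amp(|0⟩) = (0.821648)·a + (-0.569995)·b = 0.6808
new amp(|1⟩) = (0.569995)·a + (0.821648)·b = 0.7325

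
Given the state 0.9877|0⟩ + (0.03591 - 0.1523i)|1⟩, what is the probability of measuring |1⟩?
0.02448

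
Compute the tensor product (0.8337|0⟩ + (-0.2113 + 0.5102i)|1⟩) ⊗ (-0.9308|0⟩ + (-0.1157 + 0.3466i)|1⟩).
-0.776|00⟩ + (-0.09646 + 0.289i)|01⟩ + (0.1967 - 0.4749i)|10⟩ + (-0.1524 - 0.1323i)|11⟩

amp(|b₁b₂…⟩) = product of the factor amplitudes for bits b₁, b₂, …; only kets whose every factor amplitude is nonzero survive.
|00⟩: (0.8337)(-0.9308) = -0.776
|01⟩: (0.8337)(-0.1157 + 0.3466i) = (-0.09646 + 0.289i)
|10⟩: (-0.2113 + 0.5102i)(-0.9308) = (0.1967 - 0.4749i)
|11⟩: (-0.2113 + 0.5102i)(-0.1157 + 0.3466i) = (-0.1524 - 0.1323i)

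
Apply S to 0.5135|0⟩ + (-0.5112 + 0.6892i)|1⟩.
0.5135|0⟩ + (-0.6892 - 0.5112i)|1⟩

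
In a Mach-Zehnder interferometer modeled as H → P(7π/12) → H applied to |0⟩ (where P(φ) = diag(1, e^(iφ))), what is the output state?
(0.3706 + 0.483i)|0⟩ + (0.6294 - 0.483i)|1⟩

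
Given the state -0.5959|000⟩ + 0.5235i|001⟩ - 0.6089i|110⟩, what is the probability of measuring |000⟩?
0.3551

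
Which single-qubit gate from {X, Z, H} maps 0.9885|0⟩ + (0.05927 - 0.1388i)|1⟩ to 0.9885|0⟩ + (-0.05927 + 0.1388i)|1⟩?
Z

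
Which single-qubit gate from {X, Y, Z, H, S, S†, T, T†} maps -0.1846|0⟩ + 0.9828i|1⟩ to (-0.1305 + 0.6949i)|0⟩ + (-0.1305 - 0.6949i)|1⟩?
H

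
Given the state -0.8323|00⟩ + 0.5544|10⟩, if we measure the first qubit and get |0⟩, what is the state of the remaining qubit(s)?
-|0⟩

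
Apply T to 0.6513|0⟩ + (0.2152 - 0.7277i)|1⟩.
0.6513|0⟩ + (0.6667 - 0.3624i)|1⟩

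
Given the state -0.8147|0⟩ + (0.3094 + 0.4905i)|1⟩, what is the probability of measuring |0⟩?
0.6637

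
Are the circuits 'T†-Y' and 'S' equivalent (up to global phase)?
No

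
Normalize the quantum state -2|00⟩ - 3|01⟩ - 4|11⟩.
-0.3714|00⟩ - 0.5571|01⟩ - 0.7428|11⟩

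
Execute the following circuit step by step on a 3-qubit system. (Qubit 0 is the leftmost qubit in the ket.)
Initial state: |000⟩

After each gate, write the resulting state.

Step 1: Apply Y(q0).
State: i|100⟩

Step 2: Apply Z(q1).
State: i|100⟩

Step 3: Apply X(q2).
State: i|101⟩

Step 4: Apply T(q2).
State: (-1/√2 + (1/√2)i)|101⟩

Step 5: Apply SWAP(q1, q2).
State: (-1/√2 + (1/√2)i)|110⟩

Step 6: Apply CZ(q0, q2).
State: (-1/√2 + (1/√2)i)|110⟩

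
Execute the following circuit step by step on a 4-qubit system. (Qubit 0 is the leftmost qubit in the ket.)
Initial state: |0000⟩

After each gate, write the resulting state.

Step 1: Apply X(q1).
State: |0100⟩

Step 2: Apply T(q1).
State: (1/√2 + (1/√2)i)|0100⟩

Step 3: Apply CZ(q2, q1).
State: (1/√2 + (1/√2)i)|0100⟩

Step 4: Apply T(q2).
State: (1/√2 + (1/√2)i)|0100⟩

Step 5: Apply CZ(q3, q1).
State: (1/√2 + (1/√2)i)|0100⟩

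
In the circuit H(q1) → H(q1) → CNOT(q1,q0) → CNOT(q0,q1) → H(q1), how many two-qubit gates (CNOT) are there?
2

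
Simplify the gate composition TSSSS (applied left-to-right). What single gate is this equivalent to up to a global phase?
T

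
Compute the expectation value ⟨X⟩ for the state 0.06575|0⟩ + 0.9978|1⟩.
0.1312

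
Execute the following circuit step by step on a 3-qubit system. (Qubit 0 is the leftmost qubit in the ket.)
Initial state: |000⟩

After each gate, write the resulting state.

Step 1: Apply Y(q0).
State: i|100⟩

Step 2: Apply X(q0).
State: i|000⟩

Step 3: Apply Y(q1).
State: -|010⟩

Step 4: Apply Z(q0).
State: -|010⟩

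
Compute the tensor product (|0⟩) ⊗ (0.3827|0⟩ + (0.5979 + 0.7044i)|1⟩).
0.3827|00⟩ + (0.5979 + 0.7044i)|01⟩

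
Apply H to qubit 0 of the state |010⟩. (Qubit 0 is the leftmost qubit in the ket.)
1/√2|010⟩ + 1/√2|110⟩

H on qubit 0 mixes each pair of kets that differ only in qubit 0: amplitudes (a, b) of (|…0…⟩, |…1…⟩) become ((a + b)/√2, (a − b)/√2). Kets absent from the input have amplitude 0.
(|010⟩, |110⟩): (a, b) = (1, 0) → (1/√2, 1/√2)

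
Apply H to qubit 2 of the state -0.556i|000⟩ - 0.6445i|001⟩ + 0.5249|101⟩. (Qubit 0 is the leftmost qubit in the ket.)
-0.8489i|000⟩ + 0.06258i|001⟩ + 0.3712|100⟩ - 0.3712|101⟩

H on qubit 2 mixes each pair of kets that differ only in qubit 2: amplitudes (a, b) of (|…0…⟩, |…1…⟩) become ((a + b)/√2, (a − b)/√2). Kets absent from the input have amplitude 0.
(|000⟩, |001⟩): (a, b) = (-0.556i, -0.6445i) → (-0.8489i, 0.06258i)
(|100⟩, |101⟩): (a, b) = (0, 0.5249) → (0.3712, -0.3712)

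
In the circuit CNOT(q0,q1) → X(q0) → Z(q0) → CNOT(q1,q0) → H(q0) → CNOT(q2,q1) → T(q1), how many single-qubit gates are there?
4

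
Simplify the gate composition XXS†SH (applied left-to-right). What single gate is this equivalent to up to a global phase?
H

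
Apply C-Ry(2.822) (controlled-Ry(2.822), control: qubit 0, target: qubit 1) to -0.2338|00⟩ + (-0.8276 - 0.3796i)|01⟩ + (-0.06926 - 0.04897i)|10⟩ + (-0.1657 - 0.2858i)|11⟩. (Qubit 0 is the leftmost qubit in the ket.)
-0.2338|00⟩ + (-0.8276 - 0.3796i)|01⟩ + (0.1526 + 0.2744i)|10⟩ + (-0.09474 - 0.09382i)|11⟩

C-Ry(2.822) leaves the control-|0⟩ kets |00⟩, |01⟩ unchanged and applies Ry(2.822) to qubit 1 on the control-|1⟩ pair (|10⟩, |11⟩).
Ry(2.822) = [[cos(θ/2), −sin(θ/2)], [sin(θ/2), cos(θ/2)]]; θ = 2.822, cos(θ/2) ≈ 0.159117, sin(θ/2) ≈ 0.98726.
With a = amp(|10⟩) = (-0.06926 - 0.04897i) and b = amp(|11⟩) = (-0.1657 - 0.2858i):
new amp(|10⟩) = (0.159117)·a + (-0.98726)·b = (0.1526 + 0.2744i)
new amp(|11⟩) = (0.98726)·a + (0.159117)·b = (-0.09474 - 0.09382i)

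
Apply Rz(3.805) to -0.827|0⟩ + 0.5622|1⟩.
(0.2693 + 0.7819i)|0⟩ + (-0.1831 + 0.5316i)|1⟩

Rz(3.805) = [[e^(−iθ/2), 0], [0, e^(iθ/2)]] with e^(±iθ/2) = cos(θ/2) ± i·sin(θ/2); θ = 3.805, cos(θ/2) ≈ -0.325654, sin(θ/2) ≈ 0.945489.
With a = amp(|0⟩) = -0.827 and b = amp(|1⟩) = 0.5622:
new amp(|0⟩) = (-0.325654 - 0.945489i)·a = (0.2693 + 0.7819i)
new amp(|1⟩) = (-0.325654 + 0.945489i)·b = (-0.1831 + 0.5316i)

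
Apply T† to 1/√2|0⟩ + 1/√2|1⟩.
1/√2|0⟩ + (1/2 - (1/2)i)|1⟩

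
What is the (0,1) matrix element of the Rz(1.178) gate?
0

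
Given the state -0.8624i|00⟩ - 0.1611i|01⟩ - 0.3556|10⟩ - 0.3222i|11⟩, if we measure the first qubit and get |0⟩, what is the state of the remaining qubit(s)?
-0.983i|0⟩ - 0.1836i|1⟩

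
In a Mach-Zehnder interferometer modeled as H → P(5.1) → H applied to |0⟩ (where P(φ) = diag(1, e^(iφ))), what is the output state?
(0.689 - 0.4629i)|0⟩ + (0.311 + 0.4629i)|1⟩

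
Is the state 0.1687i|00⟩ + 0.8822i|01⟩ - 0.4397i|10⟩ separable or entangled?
Entangled

Writing the state as a|00⟩ + b|01⟩ + c|10⟩ + d|11⟩, it is a product state iff ad − bc = 0.
Here (a, b, c, d) = (0.1687i, 0.8822i, -0.4397i, 0): ad − bc = (0.1687i)(0) − (0.8822i)(-0.4397i) = -0.3879 ≠ 0, so the state is entangled.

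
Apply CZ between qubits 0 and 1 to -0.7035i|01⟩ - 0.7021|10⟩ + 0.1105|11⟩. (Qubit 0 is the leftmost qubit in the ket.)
-0.7035i|01⟩ - 0.7021|10⟩ - 0.1105|11⟩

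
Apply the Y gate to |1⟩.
-i|0⟩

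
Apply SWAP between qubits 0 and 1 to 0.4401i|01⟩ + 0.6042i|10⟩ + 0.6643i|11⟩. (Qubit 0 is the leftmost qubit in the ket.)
0.6042i|01⟩ + 0.4401i|10⟩ + 0.6643i|11⟩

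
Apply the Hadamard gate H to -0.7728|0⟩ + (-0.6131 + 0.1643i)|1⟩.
(-0.98 + 0.1162i)|0⟩ + (-0.1129 - 0.1162i)|1⟩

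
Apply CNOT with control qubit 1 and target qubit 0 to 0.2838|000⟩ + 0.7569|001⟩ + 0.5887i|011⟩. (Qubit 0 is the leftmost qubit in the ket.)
0.2838|000⟩ + 0.7569|001⟩ + 0.5887i|111⟩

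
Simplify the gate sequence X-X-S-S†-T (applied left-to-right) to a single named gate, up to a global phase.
T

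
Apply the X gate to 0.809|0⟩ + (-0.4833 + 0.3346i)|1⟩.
(-0.4833 + 0.3346i)|0⟩ + 0.809|1⟩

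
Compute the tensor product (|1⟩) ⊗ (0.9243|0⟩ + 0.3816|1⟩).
0.9243|10⟩ + 0.3816|11⟩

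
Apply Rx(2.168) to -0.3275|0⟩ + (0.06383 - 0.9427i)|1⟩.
(-0.9864 - 0.05642i)|0⟩ + (0.02986 - 0.1515i)|1⟩

Rx(2.168) = [[cos(θ/2), −i·sin(θ/2)], [−i·sin(θ/2), cos(θ/2)]]; θ = 2.168, cos(θ/2) ≈ 0.467797, sin(θ/2) ≈ 0.883836.
With a = amp(|0⟩) = -0.3275 and b = amp(|1⟩) = (0.06383 - 0.9427i):
new amp(|0⟩) = (0.467797)·a + (-0.883836i)·b = (-0.9864 - 0.05642i)
new amp(|1⟩) = (-0.883836i)·a + (0.467797)·b = (0.02986 - 0.1515i)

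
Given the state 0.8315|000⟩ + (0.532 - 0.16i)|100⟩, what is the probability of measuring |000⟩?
0.6914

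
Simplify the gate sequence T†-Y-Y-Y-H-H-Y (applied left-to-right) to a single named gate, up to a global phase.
T†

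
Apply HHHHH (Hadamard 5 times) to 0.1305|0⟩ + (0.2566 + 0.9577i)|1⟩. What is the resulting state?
(0.2737 + 0.6772i)|0⟩ + (-0.08917 - 0.6772i)|1⟩

H² = I, so H^5 = H: a single Hadamard. With (a, b) = (0.1305, (0.2566 + 0.9577i)), H gives ((a + b)/√2, (a − b)/√2) = ((0.2737 + 0.6772i), (-0.08917 - 0.6772i)).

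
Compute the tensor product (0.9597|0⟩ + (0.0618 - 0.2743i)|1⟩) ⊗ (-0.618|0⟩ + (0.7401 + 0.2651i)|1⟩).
-0.5931|00⟩ + (0.7103 + 0.2544i)|01⟩ + (-0.03819 + 0.1695i)|10⟩ + (0.1185 - 0.1866i)|11⟩

amp(|b₁b₂…⟩) = product of the factor amplitudes for bits b₁, b₂, …; only kets whose every factor amplitude is nonzero survive.
|00⟩: (0.9597)(-0.618) = -0.5931
|01⟩: (0.9597)(0.7401 + 0.2651i) = (0.7103 + 0.2544i)
|10⟩: (0.0618 - 0.2743i)(-0.618) = (-0.03819 + 0.1695i)
|11⟩: (0.0618 - 0.2743i)(0.7401 + 0.2651i) = (0.1185 - 0.1866i)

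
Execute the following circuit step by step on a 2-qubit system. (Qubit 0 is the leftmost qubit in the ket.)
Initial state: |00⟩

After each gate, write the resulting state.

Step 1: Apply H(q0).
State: 1/√2|00⟩ + 1/√2|10⟩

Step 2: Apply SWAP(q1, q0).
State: 1/√2|00⟩ + 1/√2|01⟩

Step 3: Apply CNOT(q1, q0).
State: 1/√2|00⟩ + 1/√2|11⟩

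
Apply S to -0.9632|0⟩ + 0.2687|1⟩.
-0.9632|0⟩ + 0.2687i|1⟩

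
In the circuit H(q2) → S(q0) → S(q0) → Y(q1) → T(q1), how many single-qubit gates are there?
5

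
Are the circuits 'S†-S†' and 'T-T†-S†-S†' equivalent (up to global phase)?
Yes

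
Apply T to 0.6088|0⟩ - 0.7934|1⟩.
0.6088|0⟩ + (-0.561 - 0.561i)|1⟩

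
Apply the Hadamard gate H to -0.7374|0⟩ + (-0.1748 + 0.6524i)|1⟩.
(-0.645 + 0.4613i)|0⟩ + (-0.3978 - 0.4613i)|1⟩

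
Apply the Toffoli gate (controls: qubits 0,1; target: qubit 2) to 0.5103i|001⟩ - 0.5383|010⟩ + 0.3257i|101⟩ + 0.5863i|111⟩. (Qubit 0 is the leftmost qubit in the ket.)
0.5103i|001⟩ - 0.5383|010⟩ + 0.3257i|101⟩ + 0.5863i|110⟩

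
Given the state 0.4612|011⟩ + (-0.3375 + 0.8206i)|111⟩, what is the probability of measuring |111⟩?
0.7873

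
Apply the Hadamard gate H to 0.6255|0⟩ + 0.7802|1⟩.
0.994|0⟩ - 0.1094|1⟩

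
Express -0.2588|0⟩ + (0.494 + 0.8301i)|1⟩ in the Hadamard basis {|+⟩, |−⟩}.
(0.1663 + 0.587i)|+⟩ + (-0.5323 - 0.587i)|−⟩

With |ψ⟩ = α|0⟩ + β|1⟩, the Hadamard-basis coefficients are ⟨+|ψ⟩ = (α + β)/√2 and ⟨−|ψ⟩ = (α − β)/√2.
Here α = -0.2588, β = (0.494 + 0.8301i): (α + β)/√2 = (0.1663 + 0.587i), (α − β)/√2 = (-0.5323 - 0.587i).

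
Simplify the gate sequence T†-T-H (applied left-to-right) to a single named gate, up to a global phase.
H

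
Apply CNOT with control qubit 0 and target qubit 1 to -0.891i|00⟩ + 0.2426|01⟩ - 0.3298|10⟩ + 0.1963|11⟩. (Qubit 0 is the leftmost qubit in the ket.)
-0.891i|00⟩ + 0.2426|01⟩ + 0.1963|10⟩ - 0.3298|11⟩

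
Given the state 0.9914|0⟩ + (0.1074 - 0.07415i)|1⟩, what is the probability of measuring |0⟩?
0.9829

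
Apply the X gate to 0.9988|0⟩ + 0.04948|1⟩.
0.04948|0⟩ + 0.9988|1⟩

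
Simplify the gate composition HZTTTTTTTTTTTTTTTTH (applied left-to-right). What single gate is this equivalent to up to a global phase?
X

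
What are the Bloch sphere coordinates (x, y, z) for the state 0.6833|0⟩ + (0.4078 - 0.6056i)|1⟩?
(0.5573, -0.8276, -0.06615)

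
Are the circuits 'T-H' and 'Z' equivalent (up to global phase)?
No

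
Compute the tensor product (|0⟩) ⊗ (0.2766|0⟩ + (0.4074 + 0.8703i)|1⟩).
0.2766|00⟩ + (0.4074 + 0.8703i)|01⟩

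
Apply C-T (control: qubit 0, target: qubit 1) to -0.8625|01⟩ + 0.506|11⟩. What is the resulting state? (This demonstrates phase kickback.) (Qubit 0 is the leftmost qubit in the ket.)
-0.8625|01⟩ + (0.3578 + 0.3578i)|11⟩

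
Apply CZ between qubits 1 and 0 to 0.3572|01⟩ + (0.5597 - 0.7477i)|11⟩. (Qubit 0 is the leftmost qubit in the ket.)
0.3572|01⟩ + (-0.5597 + 0.7477i)|11⟩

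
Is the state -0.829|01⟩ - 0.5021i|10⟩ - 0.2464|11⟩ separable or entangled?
Entangled

Writing the state as a|00⟩ + b|01⟩ + c|10⟩ + d|11⟩, it is a product state iff ad − bc = 0.
Here (a, b, c, d) = (0, -0.829, -0.5021i, -0.2464): ad − bc = (0)(-0.2464) − (-0.829)(-0.5021i) = -0.4162i ≠ 0, so the state is entangled.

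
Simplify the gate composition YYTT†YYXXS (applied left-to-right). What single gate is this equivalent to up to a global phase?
S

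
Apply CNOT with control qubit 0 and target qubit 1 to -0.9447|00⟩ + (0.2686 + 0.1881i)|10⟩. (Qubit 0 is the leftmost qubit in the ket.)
-0.9447|00⟩ + (0.2686 + 0.1881i)|11⟩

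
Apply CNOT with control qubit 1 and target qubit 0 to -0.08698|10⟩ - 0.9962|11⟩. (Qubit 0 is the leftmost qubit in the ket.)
-0.9962|01⟩ - 0.08698|10⟩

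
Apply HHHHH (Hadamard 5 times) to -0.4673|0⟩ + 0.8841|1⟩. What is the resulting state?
0.2947|0⟩ - 0.9556|1⟩

H² = I, so H^5 = H: a single Hadamard. With (a, b) = (-0.4673, 0.8841), H gives ((a + b)/√2, (a − b)/√2) = (0.2947, -0.9556).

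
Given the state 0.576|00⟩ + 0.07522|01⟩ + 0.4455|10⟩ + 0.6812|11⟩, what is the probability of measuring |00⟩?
0.3318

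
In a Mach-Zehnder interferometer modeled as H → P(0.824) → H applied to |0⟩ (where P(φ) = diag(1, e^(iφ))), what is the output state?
(0.8396 + 0.3669i)|0⟩ + (0.1604 - 0.3669i)|1⟩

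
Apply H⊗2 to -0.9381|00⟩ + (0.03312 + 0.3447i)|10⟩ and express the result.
(-0.4525 + 0.1724i)|00⟩ + (-0.4525 + 0.1724i)|01⟩ + (-0.4856 - 0.1724i)|10⟩ + (-0.4856 - 0.1724i)|11⟩

H⊗2 gives amp(|y⟩) = (1/2) Σ_x (−1)^(x·y) amp(|x⟩), where x·y is the number of positions in which both x and y have a 1.
|00⟩: (-0.9381 + (0.03312 + 0.3447i))/2 = (-0.4525 + 0.1724i)
|01⟩: (-0.9381 + (0.03312 + 0.3447i))/2 = (-0.4525 + 0.1724i)
|10⟩: (-0.9381 - (0.03312 + 0.3447i))/2 = (-0.4856 - 0.1724i)
|11⟩: (-0.9381 - (0.03312 + 0.3447i))/2 = (-0.4856 - 0.1724i)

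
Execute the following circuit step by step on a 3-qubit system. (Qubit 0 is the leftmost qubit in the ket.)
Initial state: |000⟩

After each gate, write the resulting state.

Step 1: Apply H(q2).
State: 1/√2|000⟩ + 1/√2|001⟩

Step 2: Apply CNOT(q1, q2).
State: 1/√2|000⟩ + 1/√2|001⟩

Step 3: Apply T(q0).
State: 1/√2|000⟩ + 1/√2|001⟩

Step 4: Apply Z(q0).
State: 1/√2|000⟩ + 1/√2|001⟩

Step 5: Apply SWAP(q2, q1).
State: 1/√2|000⟩ + 1/√2|010⟩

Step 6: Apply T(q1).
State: 1/√2|000⟩ + (1/2 + (1/2)i)|010⟩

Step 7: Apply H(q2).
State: 1/2|000⟩ + 1/2|001⟩ + (1/√8 + (1/√8)i)|010⟩ + (1/√8 + (1/√8)i)|011⟩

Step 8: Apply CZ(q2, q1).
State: 1/2|000⟩ + 1/2|001⟩ + (1/√8 + (1/√8)i)|010⟩ + (-1/√8 - (1/√8)i)|011⟩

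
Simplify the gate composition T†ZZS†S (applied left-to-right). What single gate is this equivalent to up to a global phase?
T†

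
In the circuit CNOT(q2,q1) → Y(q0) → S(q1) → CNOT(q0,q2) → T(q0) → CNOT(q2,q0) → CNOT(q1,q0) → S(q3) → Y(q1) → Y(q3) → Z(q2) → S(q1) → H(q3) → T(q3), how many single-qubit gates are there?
10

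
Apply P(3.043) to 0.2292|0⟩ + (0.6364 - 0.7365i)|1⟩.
0.2292|0⟩ + (-0.5608 + 0.7956i)|1⟩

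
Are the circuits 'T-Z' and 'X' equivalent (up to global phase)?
No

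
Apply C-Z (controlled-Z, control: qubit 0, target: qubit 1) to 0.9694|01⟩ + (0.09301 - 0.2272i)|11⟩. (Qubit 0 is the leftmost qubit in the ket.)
0.9694|01⟩ + (-0.09301 + 0.2272i)|11⟩

C-Z leaves the control-|0⟩ kets |00⟩, |01⟩ unchanged and applies Z to qubit 1 on the control-|1⟩ pair (|10⟩, |11⟩).
Z = [[1, 0], [0, -1]].
With a = amp(|10⟩) = 0 and b = amp(|11⟩) = (0.09301 - 0.2272i):
new amp(|10⟩) = (1)·a = 0
new amp(|11⟩) = (-1)·b = (-0.09301 + 0.2272i)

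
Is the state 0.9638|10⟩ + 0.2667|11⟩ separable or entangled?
Separable

Writing the state as a|00⟩ + b|01⟩ + c|10⟩ + d|11⟩, it is a product state iff ad − bc = 0.
Here (a, b, c, d) = (0, 0, 0.9638, 0.2667): ad − bc = (0)(0.2667) − (0)(0.9638) = 0, so the state is separable.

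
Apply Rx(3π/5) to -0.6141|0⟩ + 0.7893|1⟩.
(-0.361 - 0.6386i)|0⟩ + (0.4639 + 0.4968i)|1⟩

Rx(3π/5) = [[cos(θ/2), −i·sin(θ/2)], [−i·sin(θ/2), cos(θ/2)]]; θ = 3π/5, cos(θ/2) ≈ 0.587785, sin(θ/2) ≈ 0.809017.
With a = amp(|0⟩) = -0.6141 and b = amp(|1⟩) = 0.7893:
new amp(|0⟩) = (0.587785)·a + (-0.809017i)·b = (-0.361 - 0.6386i)
new amp(|1⟩) = (-0.809017i)·a + (0.587785)·b = (0.4639 + 0.4968i)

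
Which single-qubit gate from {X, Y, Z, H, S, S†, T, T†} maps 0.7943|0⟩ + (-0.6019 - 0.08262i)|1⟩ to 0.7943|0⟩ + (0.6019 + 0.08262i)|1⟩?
Z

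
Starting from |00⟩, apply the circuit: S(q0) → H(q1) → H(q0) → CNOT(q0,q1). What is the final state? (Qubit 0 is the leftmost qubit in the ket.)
1/2|00⟩ + 1/2|01⟩ + 1/2|10⟩ + 1/2|11⟩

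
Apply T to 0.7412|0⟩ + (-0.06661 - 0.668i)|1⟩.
0.7412|0⟩ + (0.4252 - 0.5194i)|1⟩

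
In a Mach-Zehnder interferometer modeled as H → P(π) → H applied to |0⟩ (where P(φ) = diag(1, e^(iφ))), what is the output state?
|1⟩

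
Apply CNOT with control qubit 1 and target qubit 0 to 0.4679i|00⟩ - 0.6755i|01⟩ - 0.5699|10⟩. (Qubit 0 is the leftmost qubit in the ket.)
0.4679i|00⟩ - 0.5699|10⟩ - 0.6755i|11⟩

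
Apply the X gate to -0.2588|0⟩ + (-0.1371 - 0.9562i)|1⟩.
(-0.1371 - 0.9562i)|0⟩ - 0.2588|1⟩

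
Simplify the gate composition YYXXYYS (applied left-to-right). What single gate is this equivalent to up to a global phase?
S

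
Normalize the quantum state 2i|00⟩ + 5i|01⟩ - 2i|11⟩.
0.3482i|00⟩ + 0.8704i|01⟩ - 0.3482i|11⟩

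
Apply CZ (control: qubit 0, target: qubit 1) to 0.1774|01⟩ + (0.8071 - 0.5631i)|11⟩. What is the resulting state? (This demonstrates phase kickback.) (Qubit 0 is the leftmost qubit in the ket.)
0.1774|01⟩ + (-0.8071 + 0.5631i)|11⟩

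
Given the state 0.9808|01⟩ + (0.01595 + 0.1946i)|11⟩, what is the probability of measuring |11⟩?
0.03812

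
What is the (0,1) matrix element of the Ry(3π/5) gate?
-0.809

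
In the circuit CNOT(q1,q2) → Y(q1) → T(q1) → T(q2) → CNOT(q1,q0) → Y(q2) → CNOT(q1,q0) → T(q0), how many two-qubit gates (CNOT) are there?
3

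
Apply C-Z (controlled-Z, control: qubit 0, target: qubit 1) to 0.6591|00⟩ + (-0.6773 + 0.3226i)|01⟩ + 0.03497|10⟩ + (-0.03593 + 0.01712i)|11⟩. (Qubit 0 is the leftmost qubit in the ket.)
0.6591|00⟩ + (-0.6773 + 0.3226i)|01⟩ + 0.03497|10⟩ + (0.03593 - 0.01712i)|11⟩

C-Z leaves the control-|0⟩ kets |00⟩, |01⟩ unchanged and applies Z to qubit 1 on the control-|1⟩ pair (|10⟩, |11⟩).
Z = [[1, 0], [0, -1]].
With a = amp(|10⟩) = 0.03497 and b = amp(|11⟩) = (-0.03593 + 0.01712i):
new amp(|10⟩) = (1)·a = 0.03497
new amp(|11⟩) = (-1)·b = (0.03593 - 0.01712i)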